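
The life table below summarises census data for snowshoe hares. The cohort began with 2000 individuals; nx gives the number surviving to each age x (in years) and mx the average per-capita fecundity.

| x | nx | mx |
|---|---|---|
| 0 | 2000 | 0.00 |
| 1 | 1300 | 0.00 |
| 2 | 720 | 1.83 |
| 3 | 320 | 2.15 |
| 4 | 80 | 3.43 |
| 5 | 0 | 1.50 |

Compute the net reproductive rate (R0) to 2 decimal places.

lx = nx/n0 = nx/2000: 1, 0.65, 0.36, 0.16, 0.04, 0
lx·mx by age: 0, 0, 0.6588, 0.344, 0.1372, 0
R0 = Σ lx·mx = 1.14 → 1.14

1.14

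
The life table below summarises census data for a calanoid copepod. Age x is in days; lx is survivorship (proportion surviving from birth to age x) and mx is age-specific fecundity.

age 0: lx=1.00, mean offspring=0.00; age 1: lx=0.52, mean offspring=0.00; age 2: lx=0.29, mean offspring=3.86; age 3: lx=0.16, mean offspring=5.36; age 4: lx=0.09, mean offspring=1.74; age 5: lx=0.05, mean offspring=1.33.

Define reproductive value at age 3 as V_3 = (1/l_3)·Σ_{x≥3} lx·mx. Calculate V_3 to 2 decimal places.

6.75

lx·mx for x ≥ 3: 0.8576, 0.1566, 0.0665 → sum = 1.0807
V_3 = 1.0807 / l_3 = 1.0807 / 0.16 = 6.754375 → 6.75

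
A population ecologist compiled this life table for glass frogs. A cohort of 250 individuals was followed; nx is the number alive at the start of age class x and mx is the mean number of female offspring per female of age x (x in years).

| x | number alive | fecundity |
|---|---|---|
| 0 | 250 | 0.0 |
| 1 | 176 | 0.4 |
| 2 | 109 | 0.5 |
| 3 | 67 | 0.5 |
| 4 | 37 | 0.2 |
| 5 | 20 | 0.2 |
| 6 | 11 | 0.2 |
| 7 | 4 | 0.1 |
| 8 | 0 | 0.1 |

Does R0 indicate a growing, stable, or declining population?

lx = nx/n0 = nx/250: 1, 0.704, 0.436, 0.268, 0.148, 0.08, 0.044, 0.016, 0
R0 = Σ lx·mx = 0 + 0.2816 + 0.218 + 0.134 + 0.0296 + 0.016 + 0.0088 + 0.0016 + 0 = 0.6896
R0 < 1, so the population is declining.

declining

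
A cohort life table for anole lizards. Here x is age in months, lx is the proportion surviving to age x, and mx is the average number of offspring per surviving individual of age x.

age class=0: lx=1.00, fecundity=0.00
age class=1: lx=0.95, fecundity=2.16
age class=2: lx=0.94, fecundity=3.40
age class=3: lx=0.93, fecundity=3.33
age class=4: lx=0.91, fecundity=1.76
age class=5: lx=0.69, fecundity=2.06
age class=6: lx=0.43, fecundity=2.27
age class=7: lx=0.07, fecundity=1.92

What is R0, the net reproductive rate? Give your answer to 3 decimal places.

12.478

lx·mx by age: 0, 2.052, 3.196, 3.0969, 1.6016, 1.4214, 0.9761, 0.1344
R0 = Σ lx·mx = 12.4784 → 12.478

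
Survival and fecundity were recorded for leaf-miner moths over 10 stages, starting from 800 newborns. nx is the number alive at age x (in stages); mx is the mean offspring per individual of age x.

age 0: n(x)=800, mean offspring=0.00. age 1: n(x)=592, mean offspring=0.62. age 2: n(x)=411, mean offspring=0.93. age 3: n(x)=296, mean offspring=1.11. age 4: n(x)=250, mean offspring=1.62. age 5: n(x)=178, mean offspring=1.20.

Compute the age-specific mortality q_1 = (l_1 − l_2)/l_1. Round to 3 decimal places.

lx = nx/n0 = nx/800: 1, 0.74, 0.51375, 0.37, 0.3125, 0.2225
q_1 = (l_1 − l_2) / l_1 = (0.74 − 0.51375) / 0.74
     = 0.22625 / 0.74 = 0.305743… → 0.306

0.306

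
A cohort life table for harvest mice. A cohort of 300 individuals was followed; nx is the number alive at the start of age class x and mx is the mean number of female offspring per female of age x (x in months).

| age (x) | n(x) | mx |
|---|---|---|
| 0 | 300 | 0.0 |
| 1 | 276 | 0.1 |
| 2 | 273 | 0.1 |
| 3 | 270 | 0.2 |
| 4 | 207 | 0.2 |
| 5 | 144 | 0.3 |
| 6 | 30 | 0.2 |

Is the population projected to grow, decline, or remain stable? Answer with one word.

lx = nx/n0 = nx/300: 1, 0.92, 0.91, 0.9, 0.69, 0.48, 0.1
R0 = Σ lx·mx = 0 + 0.092 + 0.091 + 0.18 + 0.138 + 0.144 + 0.02 = 0.665
R0 < 1, so the population is declining.

declining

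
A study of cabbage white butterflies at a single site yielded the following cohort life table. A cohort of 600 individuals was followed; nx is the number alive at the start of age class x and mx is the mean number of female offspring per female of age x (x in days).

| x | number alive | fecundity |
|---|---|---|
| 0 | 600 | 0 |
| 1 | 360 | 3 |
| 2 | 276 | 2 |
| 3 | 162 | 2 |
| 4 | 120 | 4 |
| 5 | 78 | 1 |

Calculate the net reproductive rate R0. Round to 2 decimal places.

lx = nx/n0 = nx/600: 1, 0.6, 0.46, 0.27, 0.2, 0.13
lx·mx by age: 0, 1.8, 0.92, 0.54, 0.8, 0.13
R0 = Σ lx·mx = 4.19 → 4.19

4.19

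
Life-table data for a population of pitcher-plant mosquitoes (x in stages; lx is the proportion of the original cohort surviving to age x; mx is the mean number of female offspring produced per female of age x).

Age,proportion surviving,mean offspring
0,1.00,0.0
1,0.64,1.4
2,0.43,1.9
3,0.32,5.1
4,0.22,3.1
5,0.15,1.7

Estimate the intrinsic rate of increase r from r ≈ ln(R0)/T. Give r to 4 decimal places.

0.5449

R0 = Σ lx·mx = 0 + 0.896 + 0.817 + 1.632 + 0.682 + 0.255 = 4.282
Σ x·lx·mx = 11.429; T = 11.429/4.282 = 2.66908…
r ≈ ln(R0)/T = ln(4.282)/2.66908… = 0.544914… → 0.5449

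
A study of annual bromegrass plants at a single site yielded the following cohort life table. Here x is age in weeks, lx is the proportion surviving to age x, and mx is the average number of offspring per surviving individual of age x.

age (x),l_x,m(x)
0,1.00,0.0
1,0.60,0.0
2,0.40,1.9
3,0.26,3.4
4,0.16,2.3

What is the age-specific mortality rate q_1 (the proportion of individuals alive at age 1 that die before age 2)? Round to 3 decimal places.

0.333

q_1 = (l_1 − l_2) / l_1 = (0.6 − 0.4) / 0.6
     = 0.2 / 0.6 = 0.333333… → 0.333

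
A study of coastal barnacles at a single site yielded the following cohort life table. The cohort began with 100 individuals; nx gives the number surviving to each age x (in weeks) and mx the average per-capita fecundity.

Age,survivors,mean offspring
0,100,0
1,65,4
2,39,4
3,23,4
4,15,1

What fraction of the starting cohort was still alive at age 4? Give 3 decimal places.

l_4 = n_4/n_0 = 15/100 = 0.15 → 0.150

0.150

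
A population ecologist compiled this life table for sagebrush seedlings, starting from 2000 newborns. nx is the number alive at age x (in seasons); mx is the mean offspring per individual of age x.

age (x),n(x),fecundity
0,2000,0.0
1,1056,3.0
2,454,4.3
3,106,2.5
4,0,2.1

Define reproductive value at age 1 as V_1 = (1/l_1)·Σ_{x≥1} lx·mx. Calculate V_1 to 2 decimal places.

5.10

lx = nx/n0 = nx/2000: 1, 0.528, 0.227, 0.053, 0
lx·mx for x ≥ 1: 1.584, 0.9761, 0.1325, 0 → sum = 2.6926
V_1 = 2.6926 / l_1 = 2.6926 / 0.528 = 5.099621… → 5.10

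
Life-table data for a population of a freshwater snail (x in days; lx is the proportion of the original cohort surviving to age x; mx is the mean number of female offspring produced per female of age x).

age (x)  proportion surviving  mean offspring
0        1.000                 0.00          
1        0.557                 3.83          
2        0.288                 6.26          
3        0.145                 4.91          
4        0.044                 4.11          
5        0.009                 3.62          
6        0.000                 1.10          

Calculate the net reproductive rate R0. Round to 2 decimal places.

4.86

lx·mx by age: 0, 2.13331, 1.80288, 0.71195, 0.18084, 0.03258, 0
R0 = Σ lx·mx = 4.86156 → 4.86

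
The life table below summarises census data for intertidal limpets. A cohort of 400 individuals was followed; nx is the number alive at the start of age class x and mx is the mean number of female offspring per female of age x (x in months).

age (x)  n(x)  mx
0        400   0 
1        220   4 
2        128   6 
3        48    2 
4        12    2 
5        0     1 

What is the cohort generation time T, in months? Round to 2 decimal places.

1.58

lx = nx/n0 = nx/400: 1, 0.55, 0.32, 0.12, 0.03, 0
lx·mx: 0, 2.2, 1.92, 0.24, 0.06, 0 → R0 = 4.42
x·lx·mx: 0, 2.2, 3.84, 0.72, 0.24, 0 → Σ = 7
T = 7 / 4.42 = 1.58371… → 1.58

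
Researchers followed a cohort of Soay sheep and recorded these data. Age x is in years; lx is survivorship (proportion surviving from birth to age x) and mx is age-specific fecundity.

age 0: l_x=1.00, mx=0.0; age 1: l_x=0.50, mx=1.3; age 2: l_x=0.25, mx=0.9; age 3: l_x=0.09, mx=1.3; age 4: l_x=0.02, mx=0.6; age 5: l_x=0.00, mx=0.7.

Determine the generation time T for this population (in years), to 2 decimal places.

1.49

lx·mx: 0, 0.65, 0.225, 0.117, 0.012, 0 → R0 = 1.004
x·lx·mx: 0, 0.65, 0.45, 0.351, 0.048, 0 → Σ = 1.499
T = 1.499 / 1.004 = 1.493028… → 1.49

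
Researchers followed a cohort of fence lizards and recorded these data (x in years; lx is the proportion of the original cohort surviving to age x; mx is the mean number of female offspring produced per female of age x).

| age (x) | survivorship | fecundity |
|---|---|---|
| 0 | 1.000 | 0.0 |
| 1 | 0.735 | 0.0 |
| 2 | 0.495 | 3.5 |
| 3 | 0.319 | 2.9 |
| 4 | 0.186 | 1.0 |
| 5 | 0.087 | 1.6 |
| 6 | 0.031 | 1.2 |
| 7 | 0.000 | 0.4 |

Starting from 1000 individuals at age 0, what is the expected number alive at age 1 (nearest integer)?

735

Expected survivors = N0 · l_1 = 1000 × 0.735 = 735 → 735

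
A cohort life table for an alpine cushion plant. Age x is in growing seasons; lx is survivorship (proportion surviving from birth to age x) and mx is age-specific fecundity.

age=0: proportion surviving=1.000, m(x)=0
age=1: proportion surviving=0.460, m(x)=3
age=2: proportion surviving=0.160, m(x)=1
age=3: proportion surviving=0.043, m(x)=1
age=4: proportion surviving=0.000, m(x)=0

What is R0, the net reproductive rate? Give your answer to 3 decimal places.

1.583

lx·mx by age: 0, 1.38, 0.16, 0.043, 0
R0 = Σ lx·mx = 1.583 → 1.583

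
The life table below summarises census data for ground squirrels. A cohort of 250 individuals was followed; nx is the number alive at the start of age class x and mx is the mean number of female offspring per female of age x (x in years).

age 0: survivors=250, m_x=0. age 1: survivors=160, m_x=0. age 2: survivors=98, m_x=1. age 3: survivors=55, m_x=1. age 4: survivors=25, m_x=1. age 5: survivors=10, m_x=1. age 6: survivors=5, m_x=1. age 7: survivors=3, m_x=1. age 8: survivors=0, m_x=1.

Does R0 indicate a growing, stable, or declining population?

declining

lx = nx/n0 = nx/250: 1, 0.64, 0.392, 0.22, 0.1, 0.04, 0.02, 0.012, 0
R0 = Σ lx·mx = 0 + 0 + 0.392 + 0.22 + 0.1 + 0.04 + 0.02 + 0.012 + 0 = 0.784
R0 < 1, so the population is declining.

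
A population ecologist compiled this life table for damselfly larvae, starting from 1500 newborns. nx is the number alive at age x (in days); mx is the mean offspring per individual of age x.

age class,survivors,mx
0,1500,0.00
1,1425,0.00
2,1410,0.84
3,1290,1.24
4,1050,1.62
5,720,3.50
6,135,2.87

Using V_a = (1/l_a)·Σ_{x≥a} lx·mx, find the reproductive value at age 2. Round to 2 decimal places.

5.24

lx = nx/n0 = nx/1500: 1, 0.95, 0.94, 0.86, 0.7, 0.48, 0.09
lx·mx for x ≥ 2: 0.7896, 1.0664, 1.134, 1.68, 0.2583 → sum = 4.9283
V_2 = 4.9283 / l_2 = 4.9283 / 0.94 = 5.242872… → 5.24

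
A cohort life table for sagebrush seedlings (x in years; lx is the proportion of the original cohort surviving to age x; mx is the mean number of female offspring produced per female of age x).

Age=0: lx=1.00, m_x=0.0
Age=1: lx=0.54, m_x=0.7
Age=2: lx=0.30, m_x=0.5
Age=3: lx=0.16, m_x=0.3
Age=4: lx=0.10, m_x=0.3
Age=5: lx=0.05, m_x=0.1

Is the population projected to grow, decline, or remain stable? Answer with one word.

R0 = Σ lx·mx = 0 + 0.378 + 0.15 + 0.048 + 0.03 + 0.005 = 0.611
R0 < 1, so the population is declining.

declining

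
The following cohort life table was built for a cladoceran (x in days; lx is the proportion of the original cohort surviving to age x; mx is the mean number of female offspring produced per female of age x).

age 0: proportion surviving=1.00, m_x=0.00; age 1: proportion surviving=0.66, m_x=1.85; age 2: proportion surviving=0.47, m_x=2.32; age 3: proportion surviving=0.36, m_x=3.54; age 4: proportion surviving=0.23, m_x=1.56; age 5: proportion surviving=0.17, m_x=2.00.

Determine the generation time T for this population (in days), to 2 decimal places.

lx·mx: 0, 1.221, 1.0904, 1.2744, 0.3588, 0.34 → R0 = 4.2846
x·lx·mx: 0, 1.221, 2.1808, 3.8232, 1.4352, 1.7 → Σ = 10.3602
T = 10.3602 / 4.2846 = 2.418009… → 2.42

2.42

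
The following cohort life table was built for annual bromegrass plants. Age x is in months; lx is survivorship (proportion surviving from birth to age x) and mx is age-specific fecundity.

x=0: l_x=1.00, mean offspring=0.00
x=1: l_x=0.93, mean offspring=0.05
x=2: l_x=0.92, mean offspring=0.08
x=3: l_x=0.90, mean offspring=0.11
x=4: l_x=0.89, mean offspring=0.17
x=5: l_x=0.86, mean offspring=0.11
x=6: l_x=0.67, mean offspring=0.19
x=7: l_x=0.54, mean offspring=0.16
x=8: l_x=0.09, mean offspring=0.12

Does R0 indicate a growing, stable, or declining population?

R0 = Σ lx·mx = 0 + 0.0465 + 0.0736 + 0.099 + 0.1513 + 0.0946 + 0.1273 + 0.0864 + 0.0108 = 0.6895
R0 < 1, so the population is declining.

declining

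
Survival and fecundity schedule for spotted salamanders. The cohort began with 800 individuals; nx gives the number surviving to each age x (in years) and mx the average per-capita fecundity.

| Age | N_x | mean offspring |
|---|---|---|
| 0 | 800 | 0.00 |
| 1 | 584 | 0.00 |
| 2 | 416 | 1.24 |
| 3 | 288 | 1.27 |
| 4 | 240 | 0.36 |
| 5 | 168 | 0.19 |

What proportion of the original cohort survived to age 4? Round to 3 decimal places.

l_4 = n_4/n_0 = 240/800 = 0.3 → 0.300

0.300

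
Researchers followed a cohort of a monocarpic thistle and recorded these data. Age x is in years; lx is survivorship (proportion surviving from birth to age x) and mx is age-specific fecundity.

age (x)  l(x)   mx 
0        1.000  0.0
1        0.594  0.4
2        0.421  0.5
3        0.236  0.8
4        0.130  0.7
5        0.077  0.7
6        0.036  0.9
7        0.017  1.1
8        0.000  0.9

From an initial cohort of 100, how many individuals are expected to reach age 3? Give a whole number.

24

Expected survivors = N0 · l_3 = 100 × 0.236 = 23.6 → 24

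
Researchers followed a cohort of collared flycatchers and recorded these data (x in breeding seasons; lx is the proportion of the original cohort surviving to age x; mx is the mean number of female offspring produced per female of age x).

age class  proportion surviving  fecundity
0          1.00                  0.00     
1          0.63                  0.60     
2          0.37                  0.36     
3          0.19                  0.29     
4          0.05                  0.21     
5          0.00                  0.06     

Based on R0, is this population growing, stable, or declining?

declining

R0 = Σ lx·mx = 0 + 0.378 + 0.1332 + 0.0551 + 0.0105 + 0 = 0.5768
R0 < 1, so the population is declining.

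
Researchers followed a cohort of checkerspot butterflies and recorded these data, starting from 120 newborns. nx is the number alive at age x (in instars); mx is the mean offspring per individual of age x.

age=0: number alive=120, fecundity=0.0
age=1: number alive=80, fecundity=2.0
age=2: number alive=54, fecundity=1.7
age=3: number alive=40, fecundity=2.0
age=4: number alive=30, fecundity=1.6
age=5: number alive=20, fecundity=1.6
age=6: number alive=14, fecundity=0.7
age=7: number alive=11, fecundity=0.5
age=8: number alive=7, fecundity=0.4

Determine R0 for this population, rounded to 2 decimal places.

lx = nx/n0 = nx/120: 1, 0.66667…, 0.45, 0.33333…, 0.25, 0.16667…, 0.11667…, 0.09167…, 0.05833…
lx·mx by age: 0, 1.333333…, 0.765, 0.666667…, 0.4, 0.266667…, 0.081667…, 0.045833…, 0.023333…
R0 = Σ lx·mx = 3.5825… → 3.58

3.58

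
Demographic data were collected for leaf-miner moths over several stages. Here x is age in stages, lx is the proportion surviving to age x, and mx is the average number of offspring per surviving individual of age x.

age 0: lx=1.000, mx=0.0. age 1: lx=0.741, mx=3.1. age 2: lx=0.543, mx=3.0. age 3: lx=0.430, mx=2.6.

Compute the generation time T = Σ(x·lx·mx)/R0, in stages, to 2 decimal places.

lx·mx: 0, 2.2971, 1.629, 1.118 → R0 = 5.0441
x·lx·mx: 0, 2.2971, 3.258, 3.354 → Σ = 8.9091
T = 8.9091 / 5.0441 = 1.766242… → 1.77

1.77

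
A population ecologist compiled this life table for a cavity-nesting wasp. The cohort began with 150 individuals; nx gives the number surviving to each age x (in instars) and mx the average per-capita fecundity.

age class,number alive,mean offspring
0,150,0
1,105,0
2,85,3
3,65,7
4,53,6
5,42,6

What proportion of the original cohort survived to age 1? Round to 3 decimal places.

0.700

l_1 = n_1/n_0 = 105/150 = 0.7 → 0.700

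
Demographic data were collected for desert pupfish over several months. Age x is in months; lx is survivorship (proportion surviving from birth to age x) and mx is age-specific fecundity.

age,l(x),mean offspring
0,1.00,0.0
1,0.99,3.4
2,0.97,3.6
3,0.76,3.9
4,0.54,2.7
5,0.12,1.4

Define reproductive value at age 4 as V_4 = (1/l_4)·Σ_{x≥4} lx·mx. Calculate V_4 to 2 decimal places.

lx·mx for x ≥ 4: 1.458, 0.168 → sum = 1.626
V_4 = 1.626 / l_4 = 1.626 / 0.54 = 3.011111… → 3.01

3.01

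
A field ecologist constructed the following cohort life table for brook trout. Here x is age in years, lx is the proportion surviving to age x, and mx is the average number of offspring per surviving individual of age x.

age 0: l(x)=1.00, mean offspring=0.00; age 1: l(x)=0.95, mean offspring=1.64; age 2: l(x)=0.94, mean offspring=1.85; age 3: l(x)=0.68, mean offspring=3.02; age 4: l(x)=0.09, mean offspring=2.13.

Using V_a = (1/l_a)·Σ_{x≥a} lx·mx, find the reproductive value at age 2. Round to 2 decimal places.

lx·mx for x ≥ 2: 1.739, 2.0536, 0.1917 → sum = 3.9843
V_2 = 3.9843 / l_2 = 3.9843 / 0.94 = 4.238617… → 4.24

4.24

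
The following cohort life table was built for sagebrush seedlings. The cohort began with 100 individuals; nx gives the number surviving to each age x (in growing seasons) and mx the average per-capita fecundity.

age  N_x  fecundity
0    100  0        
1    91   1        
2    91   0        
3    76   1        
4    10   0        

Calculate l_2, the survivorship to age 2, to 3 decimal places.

l_2 = n_2/n_0 = 91/100 = 0.91 → 0.910

0.910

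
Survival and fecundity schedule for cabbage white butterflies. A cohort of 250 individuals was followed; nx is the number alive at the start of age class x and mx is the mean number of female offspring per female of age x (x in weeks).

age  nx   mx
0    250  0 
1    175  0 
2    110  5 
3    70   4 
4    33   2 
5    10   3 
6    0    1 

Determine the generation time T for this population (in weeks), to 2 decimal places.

2.54

lx = nx/n0 = nx/250: 1, 0.7, 0.44, 0.28, 0.132, 0.04, 0
lx·mx: 0, 0, 2.2, 1.12, 0.264, 0.12, 0 → R0 = 3.704
x·lx·mx: 0, 0, 4.4, 3.36, 1.056, 0.6, 0 → Σ = 9.416
T = 9.416 / 3.704 = 2.542117… → 2.54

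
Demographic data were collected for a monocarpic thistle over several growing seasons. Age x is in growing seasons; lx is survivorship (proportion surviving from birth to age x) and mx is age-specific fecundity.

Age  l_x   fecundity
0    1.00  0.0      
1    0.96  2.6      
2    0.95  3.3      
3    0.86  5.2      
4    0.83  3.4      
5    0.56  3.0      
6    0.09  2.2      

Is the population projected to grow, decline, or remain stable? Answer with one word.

growing

R0 = Σ lx·mx = 0 + 2.496 + 3.135 + 4.472 + 2.822 + 1.68 + 0.198 = 14.803
R0 > 1, so the population is growing.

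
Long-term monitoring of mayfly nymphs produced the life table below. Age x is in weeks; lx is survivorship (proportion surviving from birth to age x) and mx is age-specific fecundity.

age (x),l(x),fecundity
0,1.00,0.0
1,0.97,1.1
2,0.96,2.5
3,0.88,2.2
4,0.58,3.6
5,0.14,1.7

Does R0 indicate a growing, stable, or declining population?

growing

R0 = Σ lx·mx = 0 + 1.067 + 2.4 + 1.936 + 2.088 + 0.238 = 7.729
R0 > 1, so the population is growing.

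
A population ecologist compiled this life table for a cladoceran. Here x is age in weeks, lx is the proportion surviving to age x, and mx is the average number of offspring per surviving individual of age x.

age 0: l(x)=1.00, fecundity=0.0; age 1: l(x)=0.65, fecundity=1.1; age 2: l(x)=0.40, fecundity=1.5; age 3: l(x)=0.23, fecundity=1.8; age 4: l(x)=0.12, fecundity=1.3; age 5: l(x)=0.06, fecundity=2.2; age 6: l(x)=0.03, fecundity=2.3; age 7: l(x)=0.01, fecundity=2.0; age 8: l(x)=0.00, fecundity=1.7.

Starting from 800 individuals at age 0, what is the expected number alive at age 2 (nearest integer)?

Expected survivors = N0 · l_2 = 800 × 0.40 = 320 → 320

320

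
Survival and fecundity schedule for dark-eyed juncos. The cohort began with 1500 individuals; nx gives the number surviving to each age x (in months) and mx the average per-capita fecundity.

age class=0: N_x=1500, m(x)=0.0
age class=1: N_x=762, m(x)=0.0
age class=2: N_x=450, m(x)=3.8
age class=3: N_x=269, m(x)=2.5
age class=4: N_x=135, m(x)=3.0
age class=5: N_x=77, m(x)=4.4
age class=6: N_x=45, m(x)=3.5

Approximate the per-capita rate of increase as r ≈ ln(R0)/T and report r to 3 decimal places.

0.265

lx = nx/n0 = nx/1500: 1, 0.508, 0.3, 0.17933…, 0.09, 0.05133…, 0.03
R0 = Σ lx·mx = 0 + 0 + 1.14 + 0.44833… + 0.27 + 0.22587… + 0.105 = 2.1892…
Σ x·lx·mx = 6.464333…; T = 6.464333…/2.1892… = 2.95283…
r ≈ ln(R0)/T = ln(2.1892…)/2.95283… = 0.26535… → 0.265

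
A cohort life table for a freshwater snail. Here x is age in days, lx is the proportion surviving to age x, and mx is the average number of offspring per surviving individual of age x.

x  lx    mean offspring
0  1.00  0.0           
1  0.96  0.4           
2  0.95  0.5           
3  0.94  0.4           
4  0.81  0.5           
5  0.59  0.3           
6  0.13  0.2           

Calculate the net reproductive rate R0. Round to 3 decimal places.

lx·mx by age: 0, 0.384, 0.475, 0.376, 0.405, 0.177, 0.026
R0 = Σ lx·mx = 1.843 → 1.843

1.843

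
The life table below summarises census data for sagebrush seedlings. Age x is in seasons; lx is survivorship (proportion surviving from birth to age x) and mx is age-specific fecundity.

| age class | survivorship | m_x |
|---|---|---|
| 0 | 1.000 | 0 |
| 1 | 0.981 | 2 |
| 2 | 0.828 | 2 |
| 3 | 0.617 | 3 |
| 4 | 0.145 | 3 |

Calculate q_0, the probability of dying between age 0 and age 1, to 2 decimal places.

0.02

q_0 = (l_0 − l_1) / l_0 = (1 − 0.981) / 1
     = 0.019 / 1 = 0.019 → 0.02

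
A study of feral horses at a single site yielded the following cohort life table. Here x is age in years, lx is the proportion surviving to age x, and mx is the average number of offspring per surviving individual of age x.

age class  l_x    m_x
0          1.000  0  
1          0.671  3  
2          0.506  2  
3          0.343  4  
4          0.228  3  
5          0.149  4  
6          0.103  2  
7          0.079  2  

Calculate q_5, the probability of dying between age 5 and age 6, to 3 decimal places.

q_5 = (l_5 − l_6) / l_5 = (0.149 − 0.103) / 0.149
     = 0.046 / 0.149 = 0.308725… → 0.309

0.309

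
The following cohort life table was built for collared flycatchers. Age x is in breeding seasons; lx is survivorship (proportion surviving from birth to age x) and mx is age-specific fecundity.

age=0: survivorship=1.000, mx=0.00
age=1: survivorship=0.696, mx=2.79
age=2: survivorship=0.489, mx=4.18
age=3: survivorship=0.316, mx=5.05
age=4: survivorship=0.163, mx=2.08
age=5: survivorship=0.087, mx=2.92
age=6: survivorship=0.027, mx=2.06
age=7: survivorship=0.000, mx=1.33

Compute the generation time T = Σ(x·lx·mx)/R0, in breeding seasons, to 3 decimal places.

lx·mx: 0, 1.94184, 2.04402, 1.5958, 0.33904, 0.25404, 0.05562, 0 → R0 = 6.23036
x·lx·mx: 0, 1.94184, 4.08804, 4.7874, 1.35616, 1.2702, 0.33372, 0 → Σ = 13.77736
T = 13.77736 / 6.23036 = 2.211326… → 2.211

2.211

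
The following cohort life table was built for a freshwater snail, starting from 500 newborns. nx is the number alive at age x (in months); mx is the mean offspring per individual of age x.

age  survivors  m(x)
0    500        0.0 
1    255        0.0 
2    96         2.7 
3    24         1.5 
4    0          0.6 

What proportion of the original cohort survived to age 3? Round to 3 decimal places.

l_3 = n_3/n_0 = 24/500 = 0.048 → 0.048

0.048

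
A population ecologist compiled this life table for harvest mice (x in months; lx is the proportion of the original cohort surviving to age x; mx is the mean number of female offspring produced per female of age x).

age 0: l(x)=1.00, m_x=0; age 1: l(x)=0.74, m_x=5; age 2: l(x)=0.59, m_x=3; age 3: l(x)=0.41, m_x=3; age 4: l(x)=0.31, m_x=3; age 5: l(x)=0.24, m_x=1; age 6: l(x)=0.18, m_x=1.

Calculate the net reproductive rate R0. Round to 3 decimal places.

lx·mx by age: 0, 3.7, 1.77, 1.23, 0.93, 0.24, 0.18
R0 = Σ lx·mx = 8.05 → 8.050

8.050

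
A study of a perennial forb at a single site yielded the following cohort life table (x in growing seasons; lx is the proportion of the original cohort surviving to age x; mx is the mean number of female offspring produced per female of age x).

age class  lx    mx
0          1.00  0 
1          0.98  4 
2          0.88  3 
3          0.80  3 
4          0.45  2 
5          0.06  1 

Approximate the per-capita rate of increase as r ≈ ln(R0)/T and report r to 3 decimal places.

1.121

R0 = Σ lx·mx = 0 + 3.92 + 2.64 + 2.4 + 0.9 + 0.06 = 9.92
Σ x·lx·mx = 20.3; T = 20.3/9.92 = 2.04637…
r ≈ ln(R0)/T = ln(9.92)/2.04637… = 1.12128… → 1.121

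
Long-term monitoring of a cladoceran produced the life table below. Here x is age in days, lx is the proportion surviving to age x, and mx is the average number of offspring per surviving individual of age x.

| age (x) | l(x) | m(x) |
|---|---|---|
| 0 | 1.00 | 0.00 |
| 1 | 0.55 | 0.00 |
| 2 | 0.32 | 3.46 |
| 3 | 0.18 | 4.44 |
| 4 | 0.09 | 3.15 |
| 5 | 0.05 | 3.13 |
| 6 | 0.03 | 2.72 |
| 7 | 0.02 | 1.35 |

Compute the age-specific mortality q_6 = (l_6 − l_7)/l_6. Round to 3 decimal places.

q_6 = (l_6 − l_7) / l_6 = (0.03 − 0.02) / 0.03
     = 0.01 / 0.03 = 0.333333… → 0.333

0.333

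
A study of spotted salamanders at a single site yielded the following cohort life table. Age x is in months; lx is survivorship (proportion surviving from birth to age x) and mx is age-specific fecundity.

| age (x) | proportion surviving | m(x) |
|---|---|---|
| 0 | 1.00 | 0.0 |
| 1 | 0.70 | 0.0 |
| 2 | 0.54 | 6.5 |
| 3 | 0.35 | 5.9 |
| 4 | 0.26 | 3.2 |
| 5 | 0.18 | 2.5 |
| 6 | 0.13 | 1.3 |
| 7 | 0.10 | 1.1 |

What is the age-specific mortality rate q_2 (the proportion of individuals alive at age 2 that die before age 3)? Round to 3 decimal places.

0.352

q_2 = (l_2 − l_3) / l_2 = (0.54 − 0.35) / 0.54
     = 0.19 / 0.54 = 0.351852… → 0.352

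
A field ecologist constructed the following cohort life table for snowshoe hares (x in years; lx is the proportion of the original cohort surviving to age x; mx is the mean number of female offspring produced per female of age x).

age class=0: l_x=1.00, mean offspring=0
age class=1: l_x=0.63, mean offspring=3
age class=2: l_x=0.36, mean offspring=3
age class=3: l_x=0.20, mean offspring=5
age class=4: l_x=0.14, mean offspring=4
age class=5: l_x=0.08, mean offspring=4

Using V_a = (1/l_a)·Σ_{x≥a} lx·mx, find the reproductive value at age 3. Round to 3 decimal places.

lx·mx for x ≥ 3: 1, 0.56, 0.32 → sum = 1.88
V_3 = 1.88 / l_3 = 1.88 / 0.2 = 9.4 → 9.400

9.400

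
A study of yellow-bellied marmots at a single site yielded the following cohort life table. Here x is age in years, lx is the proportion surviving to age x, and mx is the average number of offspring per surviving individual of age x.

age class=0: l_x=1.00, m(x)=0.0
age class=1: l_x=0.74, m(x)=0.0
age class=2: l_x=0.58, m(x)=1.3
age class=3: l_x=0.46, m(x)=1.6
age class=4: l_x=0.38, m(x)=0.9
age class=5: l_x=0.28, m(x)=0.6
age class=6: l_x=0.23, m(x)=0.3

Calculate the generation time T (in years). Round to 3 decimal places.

lx·mx: 0, 0, 0.754, 0.736, 0.342, 0.168, 0.069 → R0 = 2.069
x·lx·mx: 0, 0, 1.508, 2.208, 1.368, 0.84, 0.414 → Σ = 6.338
T = 6.338 / 2.069 = 3.063316… → 3.063

3.063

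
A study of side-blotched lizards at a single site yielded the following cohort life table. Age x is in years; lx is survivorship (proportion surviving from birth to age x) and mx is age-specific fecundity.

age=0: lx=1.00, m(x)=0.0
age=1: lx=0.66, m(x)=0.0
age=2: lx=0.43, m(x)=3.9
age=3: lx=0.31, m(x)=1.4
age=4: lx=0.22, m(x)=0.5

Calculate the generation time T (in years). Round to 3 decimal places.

2.294

lx·mx: 0, 0, 1.677, 0.434, 0.11 → R0 = 2.221
x·lx·mx: 0, 0, 3.354, 1.302, 0.44 → Σ = 5.096
T = 5.096 / 2.221 = 2.294462… → 2.294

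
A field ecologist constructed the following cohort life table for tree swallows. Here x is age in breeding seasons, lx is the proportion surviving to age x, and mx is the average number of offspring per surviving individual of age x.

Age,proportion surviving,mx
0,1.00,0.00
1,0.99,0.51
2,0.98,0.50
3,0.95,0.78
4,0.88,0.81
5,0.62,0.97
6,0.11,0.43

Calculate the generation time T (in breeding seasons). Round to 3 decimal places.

lx·mx: 0, 0.5049, 0.49, 0.741, 0.7128, 0.6014, 0.0473 → R0 = 3.0974
x·lx·mx: 0, 0.5049, 0.98, 2.223, 2.8512, 3.007, 0.2838 → Σ = 9.8499
T = 9.8499 / 3.0974 = 3.180054… → 3.180

3.180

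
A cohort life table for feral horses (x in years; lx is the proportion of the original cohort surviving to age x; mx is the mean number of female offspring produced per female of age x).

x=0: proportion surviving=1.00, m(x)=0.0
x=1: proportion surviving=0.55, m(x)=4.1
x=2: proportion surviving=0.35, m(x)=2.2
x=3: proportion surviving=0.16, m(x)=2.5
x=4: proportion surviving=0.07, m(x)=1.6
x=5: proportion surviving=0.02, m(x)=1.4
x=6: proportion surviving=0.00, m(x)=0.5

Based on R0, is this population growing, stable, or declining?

R0 = Σ lx·mx = 0 + 2.255 + 0.77 + 0.4 + 0.112 + 0.028 + 0 = 3.565
R0 > 1, so the population is growing.

growing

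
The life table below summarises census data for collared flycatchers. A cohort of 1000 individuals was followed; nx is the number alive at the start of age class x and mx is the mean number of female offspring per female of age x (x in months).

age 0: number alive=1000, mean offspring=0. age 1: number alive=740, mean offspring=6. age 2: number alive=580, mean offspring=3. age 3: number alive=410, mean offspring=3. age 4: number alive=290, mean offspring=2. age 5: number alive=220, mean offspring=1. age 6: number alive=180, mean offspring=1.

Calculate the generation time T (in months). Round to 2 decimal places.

1.92

lx = nx/n0 = nx/1000: 1, 0.74, 0.58, 0.41, 0.29, 0.22, 0.18
lx·mx: 0, 4.44, 1.74, 1.23, 0.58, 0.22, 0.18 → R0 = 8.39
x·lx·mx: 0, 4.44, 3.48, 3.69, 2.32, 1.1, 1.08 → Σ = 16.11
T = 16.11 / 8.39 = 1.920143… → 1.92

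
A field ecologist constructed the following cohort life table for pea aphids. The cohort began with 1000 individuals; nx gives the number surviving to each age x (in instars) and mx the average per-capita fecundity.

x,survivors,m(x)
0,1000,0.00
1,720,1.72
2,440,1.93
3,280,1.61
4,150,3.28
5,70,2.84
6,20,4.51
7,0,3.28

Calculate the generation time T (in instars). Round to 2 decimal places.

lx = nx/n0 = nx/1000: 1, 0.72, 0.44, 0.28, 0.15, 0.07, 0.02, 0
lx·mx: 0, 1.2384, 0.8492, 0.4508, 0.492, 0.1988, 0.0902, 0 → R0 = 3.3194
x·lx·mx: 0, 1.2384, 1.6984, 1.3524, 1.968, 0.994, 0.5412, 0 → Σ = 7.7924
T = 7.7924 / 3.3194 = 2.347533… → 2.35

2.35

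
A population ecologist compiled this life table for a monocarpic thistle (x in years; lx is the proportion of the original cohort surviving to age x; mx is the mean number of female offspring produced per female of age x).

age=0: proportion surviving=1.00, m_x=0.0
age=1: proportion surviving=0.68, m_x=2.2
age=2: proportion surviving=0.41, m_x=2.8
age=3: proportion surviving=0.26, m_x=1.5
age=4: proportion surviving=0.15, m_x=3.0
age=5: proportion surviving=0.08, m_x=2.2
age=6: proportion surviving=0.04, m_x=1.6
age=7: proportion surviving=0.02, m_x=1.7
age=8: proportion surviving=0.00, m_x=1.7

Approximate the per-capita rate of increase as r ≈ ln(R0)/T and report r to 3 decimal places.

0.602

R0 = Σ lx·mx = 0 + 1.496 + 1.148 + 0.39 + 0.45 + 0.176 + 0.064 + 0.034 + 0 = 3.758
Σ x·lx·mx = 8.264; T = 8.264/3.758 = 2.19904…
r ≈ ln(R0)/T = ln(3.758)/2.19904… = 0.60203… → 0.602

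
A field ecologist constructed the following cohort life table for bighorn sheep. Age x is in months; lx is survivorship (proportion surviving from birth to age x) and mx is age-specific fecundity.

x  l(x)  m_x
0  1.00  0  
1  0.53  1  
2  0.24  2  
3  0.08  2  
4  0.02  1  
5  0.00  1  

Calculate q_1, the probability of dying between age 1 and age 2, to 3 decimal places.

0.547

q_1 = (l_1 − l_2) / l_1 = (0.53 − 0.24) / 0.53
     = 0.29 / 0.53 = 0.54717… → 0.547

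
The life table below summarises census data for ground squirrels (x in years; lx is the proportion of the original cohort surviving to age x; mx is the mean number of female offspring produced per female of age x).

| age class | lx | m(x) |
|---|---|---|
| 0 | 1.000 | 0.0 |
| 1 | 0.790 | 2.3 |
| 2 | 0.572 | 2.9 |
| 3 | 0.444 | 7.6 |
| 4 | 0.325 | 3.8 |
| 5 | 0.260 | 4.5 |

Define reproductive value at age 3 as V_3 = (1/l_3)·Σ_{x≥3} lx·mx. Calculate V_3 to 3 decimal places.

lx·mx for x ≥ 3: 3.3744, 1.235, 1.17 → sum = 5.7794
V_3 = 5.7794 / l_3 = 5.7794 / 0.444 = 13.016667… → 13.017

13.017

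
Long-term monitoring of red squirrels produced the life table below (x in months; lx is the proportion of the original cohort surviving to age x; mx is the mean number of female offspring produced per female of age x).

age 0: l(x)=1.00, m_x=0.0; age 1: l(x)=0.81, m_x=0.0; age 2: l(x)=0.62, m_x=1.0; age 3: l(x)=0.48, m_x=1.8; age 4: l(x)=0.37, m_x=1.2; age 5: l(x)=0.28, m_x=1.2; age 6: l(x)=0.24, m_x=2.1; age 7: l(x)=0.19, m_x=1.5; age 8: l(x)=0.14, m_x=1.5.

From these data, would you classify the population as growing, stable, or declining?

R0 = Σ lx·mx = 0 + 0 + 0.62 + 0.864 + 0.444 + 0.336 + 0.504 + 0.285 + 0.21 = 3.263
R0 > 1, so the population is growing.

growing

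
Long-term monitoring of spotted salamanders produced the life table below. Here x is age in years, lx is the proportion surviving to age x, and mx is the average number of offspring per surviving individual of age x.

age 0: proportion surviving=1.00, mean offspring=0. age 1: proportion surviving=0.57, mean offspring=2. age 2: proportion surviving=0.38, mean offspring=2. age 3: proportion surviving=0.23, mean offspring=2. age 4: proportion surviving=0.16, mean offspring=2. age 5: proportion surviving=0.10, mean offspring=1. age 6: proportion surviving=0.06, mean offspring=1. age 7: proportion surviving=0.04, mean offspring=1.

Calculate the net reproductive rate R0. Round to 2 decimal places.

lx·mx by age: 0, 1.14, 0.76, 0.46, 0.32, 0.1, 0.06, 0.04
R0 = Σ lx·mx = 2.88 → 2.88

2.88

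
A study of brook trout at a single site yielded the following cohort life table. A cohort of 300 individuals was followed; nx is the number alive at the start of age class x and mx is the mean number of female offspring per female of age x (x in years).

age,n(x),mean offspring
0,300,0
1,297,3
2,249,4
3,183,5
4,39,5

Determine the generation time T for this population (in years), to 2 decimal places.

lx = nx/n0 = nx/300: 1, 0.99, 0.83, 0.61, 0.13
lx·mx: 0, 2.97, 3.32, 3.05, 0.65 → R0 = 9.99
x·lx·mx: 0, 2.97, 6.64, 9.15, 2.6 → Σ = 21.36
T = 21.36 / 9.99 = 2.138138… → 2.14

2.14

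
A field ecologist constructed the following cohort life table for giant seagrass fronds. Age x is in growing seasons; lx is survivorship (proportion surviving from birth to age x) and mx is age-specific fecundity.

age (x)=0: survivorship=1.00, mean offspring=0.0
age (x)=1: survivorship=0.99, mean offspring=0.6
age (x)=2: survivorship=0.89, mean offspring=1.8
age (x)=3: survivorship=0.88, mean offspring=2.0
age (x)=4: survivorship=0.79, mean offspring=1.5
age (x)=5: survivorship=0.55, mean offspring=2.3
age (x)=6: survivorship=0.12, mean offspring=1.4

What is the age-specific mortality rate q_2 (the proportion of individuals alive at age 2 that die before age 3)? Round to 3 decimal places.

0.011

q_2 = (l_2 − l_3) / l_2 = (0.89 − 0.88) / 0.89
     = 0.01 / 0.89 = 0.011236… → 0.011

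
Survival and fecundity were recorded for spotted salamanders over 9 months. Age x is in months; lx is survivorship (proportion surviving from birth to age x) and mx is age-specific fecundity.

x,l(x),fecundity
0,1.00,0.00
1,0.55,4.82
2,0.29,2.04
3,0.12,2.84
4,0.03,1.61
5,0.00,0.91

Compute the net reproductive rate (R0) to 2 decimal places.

3.63

lx·mx by age: 0, 2.651, 0.5916, 0.3408, 0.0483, 0
R0 = Σ lx·mx = 3.6317 → 3.63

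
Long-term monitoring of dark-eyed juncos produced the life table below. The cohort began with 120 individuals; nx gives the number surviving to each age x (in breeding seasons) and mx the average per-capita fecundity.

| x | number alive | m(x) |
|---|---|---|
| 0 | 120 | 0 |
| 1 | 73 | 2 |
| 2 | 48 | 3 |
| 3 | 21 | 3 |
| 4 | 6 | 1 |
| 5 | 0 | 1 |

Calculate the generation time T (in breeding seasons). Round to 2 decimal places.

lx = nx/n0 = nx/120: 1, 0.60833…, 0.4, 0.175, 0.05, 0
lx·mx: 0, 1.216667…, 1.2, 0.525, 0.05, 0 → R0 = 2.991667…
x·lx·mx: 0, 1.216667…, 2.4, 1.575, 0.2, 0 → Σ = 5.391667…
T = 5.391667… / 2.991667… = 1.802228… → 1.80

1.80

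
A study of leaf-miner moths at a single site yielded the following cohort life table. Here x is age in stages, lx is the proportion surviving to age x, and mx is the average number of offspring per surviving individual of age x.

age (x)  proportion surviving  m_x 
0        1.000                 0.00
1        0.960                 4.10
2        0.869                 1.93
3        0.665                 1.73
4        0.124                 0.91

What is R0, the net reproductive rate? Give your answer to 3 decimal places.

lx·mx by age: 0, 3.936, 1.67717, 1.15045, 0.11284
R0 = Σ lx·mx = 6.87646 → 6.876

6.876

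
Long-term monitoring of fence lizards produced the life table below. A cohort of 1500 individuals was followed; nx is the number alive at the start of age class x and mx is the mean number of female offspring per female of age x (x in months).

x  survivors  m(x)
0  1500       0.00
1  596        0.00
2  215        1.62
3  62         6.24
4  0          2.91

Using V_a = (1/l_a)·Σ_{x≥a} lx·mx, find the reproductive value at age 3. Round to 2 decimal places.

lx = nx/n0 = nx/1500: 1, 0.39733…, 0.14333…, 0.04133…, 0
lx·mx for x ≥ 3: 0.25792…, 0 → sum = 0.25792…
V_3 = 0.25792… / l_3 = 0.25792… / 0.041333… = 6.24… → 6.24

6.24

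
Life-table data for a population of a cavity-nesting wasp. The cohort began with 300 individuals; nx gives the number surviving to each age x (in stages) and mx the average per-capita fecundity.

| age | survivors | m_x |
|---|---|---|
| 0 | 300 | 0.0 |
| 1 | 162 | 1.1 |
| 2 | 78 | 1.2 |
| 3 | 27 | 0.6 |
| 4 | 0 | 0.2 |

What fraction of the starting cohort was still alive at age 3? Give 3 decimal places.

0.090

l_3 = n_3/n_0 = 27/300 = 0.09 → 0.090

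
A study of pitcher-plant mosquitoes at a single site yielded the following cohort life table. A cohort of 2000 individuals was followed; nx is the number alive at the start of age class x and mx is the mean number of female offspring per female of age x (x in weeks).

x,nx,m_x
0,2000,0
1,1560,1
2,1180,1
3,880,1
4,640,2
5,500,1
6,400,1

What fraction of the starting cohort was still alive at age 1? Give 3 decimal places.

0.780

l_1 = n_1/n_0 = 1560/2000 = 0.78 → 0.780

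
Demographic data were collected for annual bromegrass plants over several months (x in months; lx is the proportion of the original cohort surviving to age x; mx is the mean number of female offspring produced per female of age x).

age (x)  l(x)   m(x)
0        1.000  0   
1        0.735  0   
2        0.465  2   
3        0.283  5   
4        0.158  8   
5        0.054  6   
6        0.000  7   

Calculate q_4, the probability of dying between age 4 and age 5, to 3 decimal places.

0.658

q_4 = (l_4 − l_5) / l_4 = (0.158 − 0.054) / 0.158
     = 0.104 / 0.158 = 0.658228… → 0.658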